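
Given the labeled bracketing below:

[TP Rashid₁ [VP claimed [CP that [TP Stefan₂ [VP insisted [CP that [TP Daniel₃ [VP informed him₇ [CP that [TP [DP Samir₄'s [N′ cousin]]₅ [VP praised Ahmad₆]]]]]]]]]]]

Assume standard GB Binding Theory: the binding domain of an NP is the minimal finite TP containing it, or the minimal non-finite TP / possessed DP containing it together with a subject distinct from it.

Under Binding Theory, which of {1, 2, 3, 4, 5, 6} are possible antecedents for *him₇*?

{1, 2}

*him* is a pronoun, so Principle B applies: it must be free in its binding domain.
Binding domain of *him₇*: the embedded TP, whose subject is Daniel₃.
*Rashid₁* c-commands the pronoun but from outside its binding domain, and is not c-commanded by it → coindexation permitted.
*Stefan₂* c-commands the pronoun but from outside its binding domain, and is not c-commanded by it → coindexation permitted.
*Daniel₃* c-commands the pronoun within its binding domain → coindexation would violate Principle B.
*Samir₄*: the pronoun c-commands this R-expression → coindexation would violate Principle C on *Samir₄*.
*[Samir₄'s cousin]₅*: the pronoun c-commands this R-expression → coindexation would violate Principle C on *[Samir₄'s cousin]₅*.
*Ahmad₆*: the pronoun c-commands this R-expression → coindexation would violate Principle C on *Ahmad₆*.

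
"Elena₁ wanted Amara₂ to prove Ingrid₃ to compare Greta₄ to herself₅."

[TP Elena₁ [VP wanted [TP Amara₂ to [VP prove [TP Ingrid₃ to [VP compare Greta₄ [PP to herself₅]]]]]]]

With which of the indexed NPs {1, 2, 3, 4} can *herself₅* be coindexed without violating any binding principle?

{3, 4}

*herself* is an anaphor, so Principle A applies: it must be bound in its binding domain.
Binding domain of *herself₅*: the embedded TP, whose subject is Ingrid₃.
*Elena₁* c-commands the anaphor but is outside its binding domain → cannot satisfy Principle A.
*Amara₂* c-commands the anaphor but is outside its binding domain → cannot satisfy Principle A.
*Ingrid₃* c-commands the anaphor within its binding domain → licit binder.
*Greta₄* c-commands the anaphor within its binding domain → licit binder.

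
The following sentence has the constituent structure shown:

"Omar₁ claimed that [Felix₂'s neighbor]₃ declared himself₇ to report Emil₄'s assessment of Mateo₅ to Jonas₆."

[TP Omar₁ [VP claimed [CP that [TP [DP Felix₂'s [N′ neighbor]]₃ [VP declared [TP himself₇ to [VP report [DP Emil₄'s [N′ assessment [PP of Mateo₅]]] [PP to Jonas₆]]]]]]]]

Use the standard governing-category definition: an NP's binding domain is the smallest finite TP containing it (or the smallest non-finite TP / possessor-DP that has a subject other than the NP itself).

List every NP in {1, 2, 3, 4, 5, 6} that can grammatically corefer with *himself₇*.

*himself* is an anaphor, so Principle A applies: it must be bound in its binding domain.
Binding domain of *himself₇*: the embedded TP, whose subject is [Felix₂'s neighbor]₃.
*Omar₁* c-commands the anaphor but is outside its binding domain → cannot satisfy Principle A.
*Felix₂* does not c-command the anaphor → cannot bind it.
*[Felix₂'s neighbor]₃* c-commands the anaphor within its binding domain → licit binder.
*Emil₄* does not c-command the anaphor → cannot bind it.
*Mateo₅* does not c-command the anaphor → cannot bind it.
*Jonas₆* does not c-command the anaphor → cannot bind it.

{3}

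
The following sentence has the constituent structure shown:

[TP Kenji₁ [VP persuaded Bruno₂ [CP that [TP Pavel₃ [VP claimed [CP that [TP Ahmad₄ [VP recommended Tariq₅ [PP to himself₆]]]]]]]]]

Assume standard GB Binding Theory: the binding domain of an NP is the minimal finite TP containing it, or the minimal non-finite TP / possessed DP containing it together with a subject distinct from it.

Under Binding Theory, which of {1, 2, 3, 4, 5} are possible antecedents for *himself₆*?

{4, 5}

*himself* is an anaphor, so Principle A applies: it must be bound in its binding domain.
Binding domain of *himself₆*: the embedded TP, whose subject is Ahmad₄.
*Kenji₁* c-commands the anaphor but is outside its binding domain → cannot satisfy Principle A.
*Bruno₂* c-commands the anaphor but is outside its binding domain → cannot satisfy Principle A.
*Pavel₃* c-commands the anaphor but is outside its binding domain → cannot satisfy Principle A.
*Ahmad₄* c-commands the anaphor within its binding domain → licit binder.
*Tariq₅* c-commands the anaphor within its binding domain → licit binder.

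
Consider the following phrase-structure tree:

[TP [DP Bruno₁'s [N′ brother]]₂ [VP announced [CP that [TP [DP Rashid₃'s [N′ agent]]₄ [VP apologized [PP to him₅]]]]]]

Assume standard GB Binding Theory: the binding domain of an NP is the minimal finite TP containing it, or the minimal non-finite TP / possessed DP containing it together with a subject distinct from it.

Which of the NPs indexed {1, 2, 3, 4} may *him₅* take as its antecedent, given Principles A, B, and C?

*him* is a pronoun, so Principle B applies: it must be free in its binding domain.
Binding domain of *him₅*: the embedded TP, whose subject is [Rashid₃'s agent]₄.
*Bruno₁* and the pronoun do not c-command one another → neither Principle B nor Principle C is at stake; coindexation permitted.
*[Bruno₁'s brother]₂* c-commands the pronoun but from outside its binding domain, and is not c-commanded by it → coindexation permitted.
*Rashid₃* and the pronoun do not c-command one another → neither Principle B nor Principle C is at stake; coindexation permitted.
*[Rashid₃'s agent]₄* c-commands the pronoun within its binding domain → coindexation would violate Principle B.

{1, 2, 3}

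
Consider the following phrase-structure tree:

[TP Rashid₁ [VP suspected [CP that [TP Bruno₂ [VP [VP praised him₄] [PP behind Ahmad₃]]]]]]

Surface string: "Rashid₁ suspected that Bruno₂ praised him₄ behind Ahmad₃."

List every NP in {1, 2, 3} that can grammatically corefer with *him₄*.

{1, 3}

*him* is a pronoun, so Principle B applies: it must be free in its binding domain.
Binding domain of *him₄*: the embedded TP, whose subject is Bruno₂.
*Rashid₁* c-commands the pronoun but from outside its binding domain, and is not c-commanded by it → coindexation permitted.
*Bruno₂* c-commands the pronoun within its binding domain → coindexation would violate Principle B.
*Ahmad₃* and the pronoun do not c-command one another → neither Principle B nor Principle C is at stake; coindexation permitted.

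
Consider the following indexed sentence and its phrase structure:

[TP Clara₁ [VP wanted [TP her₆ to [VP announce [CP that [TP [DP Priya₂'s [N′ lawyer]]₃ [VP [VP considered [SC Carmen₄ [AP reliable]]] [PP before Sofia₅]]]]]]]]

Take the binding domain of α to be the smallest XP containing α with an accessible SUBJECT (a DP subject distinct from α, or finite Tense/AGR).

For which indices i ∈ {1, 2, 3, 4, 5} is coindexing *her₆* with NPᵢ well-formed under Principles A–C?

*her* is a pronoun, so Principle B applies: it must be free in its binding domain.
Binding domain of *her₆*: the matrix TP, whose subject is Clara₁.
*Clara₁* c-commands the pronoun within its binding domain → coindexation would violate Principle B.
*Priya₂*: the pronoun c-commands this R-expression → coindexation would violate Principle C on *Priya₂*.
*[Priya₂'s lawyer]₃*: the pronoun c-commands this R-expression → coindexation would violate Principle C on *[Priya₂'s lawyer]₃*.
*Carmen₄*: the pronoun c-commands this R-expression → coindexation would violate Principle C on *Carmen₄*.
*Sofia₅*: the pronoun c-commands this R-expression → coindexation would violate Principle C on *Sofia₅*.

none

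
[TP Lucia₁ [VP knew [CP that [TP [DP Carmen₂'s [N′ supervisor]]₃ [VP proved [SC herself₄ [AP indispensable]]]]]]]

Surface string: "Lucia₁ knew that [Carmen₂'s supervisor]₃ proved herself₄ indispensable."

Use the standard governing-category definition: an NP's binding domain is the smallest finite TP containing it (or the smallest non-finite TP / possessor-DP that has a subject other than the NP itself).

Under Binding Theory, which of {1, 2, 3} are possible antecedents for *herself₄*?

*herself* is an anaphor, so Principle A applies: it must be bound in its binding domain.
Binding domain of *herself₄*: the embedded TP, whose subject is [Carmen₂'s supervisor]₃.
*Lucia₁* c-commands the anaphor but is outside its binding domain → cannot satisfy Principle A.
*Carmen₂* does not c-command the anaphor → cannot bind it.
*[Carmen₂'s supervisor]₃* c-commands the anaphor within its binding domain → licit binder.

{3}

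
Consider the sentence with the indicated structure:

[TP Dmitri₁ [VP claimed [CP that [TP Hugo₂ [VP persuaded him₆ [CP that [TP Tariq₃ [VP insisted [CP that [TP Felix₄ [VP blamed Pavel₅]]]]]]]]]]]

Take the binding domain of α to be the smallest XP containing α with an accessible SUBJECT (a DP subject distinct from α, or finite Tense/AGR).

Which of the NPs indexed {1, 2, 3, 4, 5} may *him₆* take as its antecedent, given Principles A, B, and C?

*him* is a pronoun, so Principle B applies: it must be free in its binding domain.
Binding domain of *him₆*: the embedded TP, whose subject is Hugo₂.
*Dmitri₁* c-commands the pronoun but from outside its binding domain, and is not c-commanded by it → coindexation permitted.
*Hugo₂* c-commands the pronoun within its binding domain → coindexation would violate Principle B.
*Tariq₃*: the pronoun c-commands this R-expression → coindexation would violate Principle C on *Tariq₃*.
*Felix₄*: the pronoun c-commands this R-expression → coindexation would violate Principle C on *Felix₄*.
*Pavel₅*: the pronoun c-commands this R-expression → coindexation would violate Principle C on *Pavel₅*.

{1}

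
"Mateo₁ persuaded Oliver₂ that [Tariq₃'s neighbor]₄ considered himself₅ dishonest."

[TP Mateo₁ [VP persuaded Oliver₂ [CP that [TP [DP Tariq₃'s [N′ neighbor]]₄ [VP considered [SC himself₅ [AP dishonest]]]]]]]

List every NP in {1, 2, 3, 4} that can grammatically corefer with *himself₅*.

*himself* is an anaphor, so Principle A applies: it must be bound in its binding domain.
Binding domain of *himself₅*: the embedded TP, whose subject is [Tariq₃'s neighbor]₄.
*Mateo₁* c-commands the anaphor but is outside its binding domain → cannot satisfy Principle A.
*Oliver₂* c-commands the anaphor but is outside its binding domain → cannot satisfy Principle A.
*Tariq₃* does not c-command the anaphor → cannot bind it.
*[Tariq₃'s neighbor]₄* c-commands the anaphor within its binding domain → licit binder.

{4}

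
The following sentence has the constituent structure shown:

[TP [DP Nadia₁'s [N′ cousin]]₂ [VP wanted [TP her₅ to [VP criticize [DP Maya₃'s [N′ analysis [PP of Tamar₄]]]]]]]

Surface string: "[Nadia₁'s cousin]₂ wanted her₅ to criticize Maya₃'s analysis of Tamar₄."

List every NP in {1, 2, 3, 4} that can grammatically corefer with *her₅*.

*her* is a pronoun, so Principle B applies: it must be free in its binding domain.
Binding domain of *her₅*: the matrix TP, whose subject is [Nadia₁'s cousin]₂.
*Nadia₁* and the pronoun do not c-command one another → neither Principle B nor Principle C is at stake; coindexation permitted.
*[Nadia₁'s cousin]₂* c-commands the pronoun within its binding domain → coindexation would violate Principle B.
*Maya₃*: the pronoun c-commands this R-expression → coindexation would violate Principle C on *Maya₃*.
*Tamar₄*: the pronoun c-commands this R-expression → coindexation would violate Principle C on *Tamar₄*.

{1}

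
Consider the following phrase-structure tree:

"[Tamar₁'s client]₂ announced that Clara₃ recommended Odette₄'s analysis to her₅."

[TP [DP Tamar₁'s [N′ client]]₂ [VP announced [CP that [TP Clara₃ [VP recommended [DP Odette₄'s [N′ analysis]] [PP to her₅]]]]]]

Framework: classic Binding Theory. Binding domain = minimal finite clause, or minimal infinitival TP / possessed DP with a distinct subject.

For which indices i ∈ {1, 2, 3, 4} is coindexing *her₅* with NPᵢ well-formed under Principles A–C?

{1, 2, 4}

*her* is a pronoun, so Principle B applies: it must be free in its binding domain.
Binding domain of *her₅*: the embedded TP, whose subject is Clara₃.
*Tamar₁* and the pronoun do not c-command one another → neither Principle B nor Principle C is at stake; coindexation permitted.
*[Tamar₁'s client]₂* c-commands the pronoun but from outside its binding domain, and is not c-commanded by it → coindexation permitted.
*Clara₃* c-commands the pronoun within its binding domain → coindexation would violate Principle B.
*Odette₄* and the pronoun do not c-command one another → neither Principle B nor Principle C is at stake; coindexation permitted.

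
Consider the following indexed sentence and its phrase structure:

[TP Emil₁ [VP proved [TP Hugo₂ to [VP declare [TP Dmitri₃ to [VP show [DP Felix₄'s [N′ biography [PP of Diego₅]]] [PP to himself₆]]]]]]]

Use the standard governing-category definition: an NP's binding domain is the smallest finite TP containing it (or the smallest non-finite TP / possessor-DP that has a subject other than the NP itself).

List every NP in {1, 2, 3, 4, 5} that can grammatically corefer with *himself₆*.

{3}

*himself* is an anaphor, so Principle A applies: it must be bound in its binding domain.
Binding domain of *himself₆*: the embedded TP, whose subject is Dmitri₃.
*Emil₁* c-commands the anaphor but is outside its binding domain → cannot satisfy Principle A.
*Hugo₂* c-commands the anaphor but is outside its binding domain → cannot satisfy Principle A.
*Dmitri₃* c-commands the anaphor within its binding domain → licit binder.
*Felix₄* does not c-command the anaphor → cannot bind it.
*Diego₅* does not c-command the anaphor → cannot bind it.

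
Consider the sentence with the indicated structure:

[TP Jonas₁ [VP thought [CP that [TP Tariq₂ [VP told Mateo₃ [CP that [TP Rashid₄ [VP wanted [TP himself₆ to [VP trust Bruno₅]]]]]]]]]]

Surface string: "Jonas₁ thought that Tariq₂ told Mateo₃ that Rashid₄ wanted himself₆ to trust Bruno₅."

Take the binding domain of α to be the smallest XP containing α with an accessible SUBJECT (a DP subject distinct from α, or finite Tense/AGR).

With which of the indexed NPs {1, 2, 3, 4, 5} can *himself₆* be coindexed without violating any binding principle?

*himself* is an anaphor, so Principle A applies: it must be bound in its binding domain.
Binding domain of *himself₆*: the embedded TP, whose subject is Rashid₄.
*Jonas₁* c-commands the anaphor but is outside its binding domain → cannot satisfy Principle A.
*Tariq₂* c-commands the anaphor but is outside its binding domain → cannot satisfy Principle A.
*Mateo₃* c-commands the anaphor but is outside its binding domain → cannot satisfy Principle A.
*Rashid₄* c-commands the anaphor within its binding domain → licit binder.
*Bruno₅* does not c-command the anaphor → cannot bind it.

{4}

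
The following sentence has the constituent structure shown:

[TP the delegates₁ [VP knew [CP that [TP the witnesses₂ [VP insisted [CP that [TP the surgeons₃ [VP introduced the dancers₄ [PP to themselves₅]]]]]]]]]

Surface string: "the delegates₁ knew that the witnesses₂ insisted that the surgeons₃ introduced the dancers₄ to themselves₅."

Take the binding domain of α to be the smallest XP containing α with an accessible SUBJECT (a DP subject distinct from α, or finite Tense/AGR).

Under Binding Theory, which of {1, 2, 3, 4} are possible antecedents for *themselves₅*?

{3, 4}

*themselves* is an anaphor, so Principle A applies: it must be bound in its binding domain.
Binding domain of *themselves₅*: the embedded TP, whose subject is the surgeons₃.
*the delegates₁* c-commands the anaphor but is outside its binding domain → cannot satisfy Principle A.
*the witnesses₂* c-commands the anaphor but is outside its binding domain → cannot satisfy Principle A.
*the surgeons₃* c-commands the anaphor within its binding domain → licit binder.
*the dancers₄* c-commands the anaphor within its binding domain → licit binder.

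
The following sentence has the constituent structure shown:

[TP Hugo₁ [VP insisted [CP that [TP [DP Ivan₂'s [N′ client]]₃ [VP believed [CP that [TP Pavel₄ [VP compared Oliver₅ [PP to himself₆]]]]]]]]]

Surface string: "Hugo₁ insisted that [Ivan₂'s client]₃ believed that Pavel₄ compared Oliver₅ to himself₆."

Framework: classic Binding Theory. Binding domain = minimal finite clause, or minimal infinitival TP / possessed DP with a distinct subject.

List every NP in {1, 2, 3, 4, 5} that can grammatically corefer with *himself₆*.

{4, 5}

*himself* is an anaphor, so Principle A applies: it must be bound in its binding domain.
Binding domain of *himself₆*: the embedded TP, whose subject is Pavel₄.
*Hugo₁* c-commands the anaphor but is outside its binding domain → cannot satisfy Principle A.
*Ivan₂* does not c-command the anaphor → cannot bind it.
*[Ivan₂'s client]₃* c-commands the anaphor but is outside its binding domain → cannot satisfy Principle A.
*Pavel₄* c-commands the anaphor within its binding domain → licit binder.
*Oliver₅* c-commands the anaphor within its binding domain → licit binder.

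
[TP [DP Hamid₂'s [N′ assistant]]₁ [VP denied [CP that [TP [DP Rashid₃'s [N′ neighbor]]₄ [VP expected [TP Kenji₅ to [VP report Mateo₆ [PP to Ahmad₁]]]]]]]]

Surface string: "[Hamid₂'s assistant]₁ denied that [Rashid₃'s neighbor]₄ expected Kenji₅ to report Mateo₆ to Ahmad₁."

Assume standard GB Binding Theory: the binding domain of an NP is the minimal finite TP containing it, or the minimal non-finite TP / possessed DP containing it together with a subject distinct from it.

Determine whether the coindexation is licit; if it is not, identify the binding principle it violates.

The two coindexed NPs are *[Hamid₂'s assistant]₁* and *Ahmad₁*.
*Ahmad₁* is an R-expression. Principle C requires it to be free everywhere.
*[Hamid₂'s assistant]₁* c-commands it and carries the same index.
The R-expression is bound → Principle C violation.

Principle C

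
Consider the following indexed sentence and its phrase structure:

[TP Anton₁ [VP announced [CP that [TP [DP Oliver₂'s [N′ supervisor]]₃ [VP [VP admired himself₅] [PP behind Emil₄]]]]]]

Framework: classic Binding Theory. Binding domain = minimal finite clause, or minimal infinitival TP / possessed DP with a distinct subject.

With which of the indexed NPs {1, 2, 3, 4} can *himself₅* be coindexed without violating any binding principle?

*himself* is an anaphor, so Principle A applies: it must be bound in its binding domain.
Binding domain of *himself₅*: the embedded TP, whose subject is [Oliver₂'s supervisor]₃.
*Anton₁* c-commands the anaphor but is outside its binding domain → cannot satisfy Principle A.
*Oliver₂* does not c-command the anaphor → cannot bind it.
*[Oliver₂'s supervisor]₃* c-commands the anaphor within its binding domain → licit binder.
*Emil₄* does not c-command the anaphor → cannot bind it.

{3}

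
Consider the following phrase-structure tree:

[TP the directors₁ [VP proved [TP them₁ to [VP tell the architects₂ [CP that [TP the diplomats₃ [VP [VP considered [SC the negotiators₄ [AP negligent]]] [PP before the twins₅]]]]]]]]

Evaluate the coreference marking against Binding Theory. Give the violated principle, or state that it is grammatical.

Principle B

The two coindexed NPs are *the directors₁* and *them₁*.
*them₁* is a pronoun. Its binding domain is the matrix TP, whose subject is the directors₁.
*the directors₁* c-commands it within that domain and carries the same index.
The pronoun is locally bound → Principle B violation.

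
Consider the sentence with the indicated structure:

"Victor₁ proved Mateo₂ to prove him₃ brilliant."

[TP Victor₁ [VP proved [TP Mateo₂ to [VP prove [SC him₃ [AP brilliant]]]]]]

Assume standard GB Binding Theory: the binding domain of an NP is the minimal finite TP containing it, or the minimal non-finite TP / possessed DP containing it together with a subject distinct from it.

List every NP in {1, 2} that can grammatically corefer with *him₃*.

{1}

*him* is a pronoun, so Principle B applies: it must be free in its binding domain.
Binding domain of *him₃*: the embedded TP, whose subject is Mateo₂.
*Victor₁* c-commands the pronoun but from outside its binding domain, and is not c-commanded by it → coindexation permitted.
*Mateo₂* c-commands the pronoun within its binding domain → coindexation would violate Principle B.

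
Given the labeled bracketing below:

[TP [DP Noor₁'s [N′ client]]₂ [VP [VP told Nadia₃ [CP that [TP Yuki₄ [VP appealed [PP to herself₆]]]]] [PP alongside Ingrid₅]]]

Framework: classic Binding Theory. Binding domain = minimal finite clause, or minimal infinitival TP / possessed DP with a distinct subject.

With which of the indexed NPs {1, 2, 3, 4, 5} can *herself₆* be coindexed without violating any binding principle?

{4}

*herself* is an anaphor, so Principle A applies: it must be bound in its binding domain.
Binding domain of *herself₆*: the embedded TP, whose subject is Yuki₄.
*Noor₁* does not c-command the anaphor → cannot bind it.
*[Noor₁'s client]₂* c-commands the anaphor but is outside its binding domain → cannot satisfy Principle A.
*Nadia₃* c-commands the anaphor but is outside its binding domain → cannot satisfy Principle A.
*Yuki₄* c-commands the anaphor within its binding domain → licit binder.
*Ingrid₅* does not c-command the anaphor → cannot bind it.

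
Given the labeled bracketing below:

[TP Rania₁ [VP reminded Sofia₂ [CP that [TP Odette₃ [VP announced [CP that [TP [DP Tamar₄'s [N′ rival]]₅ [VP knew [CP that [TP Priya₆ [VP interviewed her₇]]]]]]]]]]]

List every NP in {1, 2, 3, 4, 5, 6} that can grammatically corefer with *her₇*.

*her* is a pronoun, so Principle B applies: it must be free in its binding domain.
Binding domain of *her₇*: the embedded TP, whose subject is Priya₆.
*Rania₁* c-commands the pronoun but from outside its binding domain, and is not c-commanded by it → coindexation permitted.
*Sofia₂* c-commands the pronoun but from outside its binding domain, and is not c-commanded by it → coindexation permitted.
*Odette₃* c-commands the pronoun but from outside its binding domain, and is not c-commanded by it → coindexation permitted.
*Tamar₄* and the pronoun do not c-command one another → neither Principle B nor Principle C is at stake; coindexation permitted.
*[Tamar₄'s rival]₅* c-commands the pronoun but from outside its binding domain, and is not c-commanded by it → coindexation permitted.
*Priya₆* c-commands the pronoun within its binding domain → coindexation would violate Principle B.

{1, 2, 3, 4, 5}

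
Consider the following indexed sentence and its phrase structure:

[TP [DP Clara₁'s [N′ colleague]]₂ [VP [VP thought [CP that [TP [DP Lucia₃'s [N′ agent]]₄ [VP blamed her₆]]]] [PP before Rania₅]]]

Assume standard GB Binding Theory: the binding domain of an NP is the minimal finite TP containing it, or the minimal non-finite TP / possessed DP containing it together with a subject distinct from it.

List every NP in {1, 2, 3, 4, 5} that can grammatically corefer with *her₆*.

*her* is a pronoun, so Principle B applies: it must be free in its binding domain.
Binding domain of *her₆*: the embedded TP, whose subject is [Lucia₃'s agent]₄.
*Clara₁* and the pronoun do not c-command one another → neither Principle B nor Principle C is at stake; coindexation permitted.
*[Clara₁'s colleague]₂* c-commands the pronoun but from outside its binding domain, and is not c-commanded by it → coindexation permitted.
*Lucia₃* and the pronoun do not c-command one another → neither Principle B nor Principle C is at stake; coindexation permitted.
*[Lucia₃'s agent]₄* c-commands the pronoun within its binding domain → coindexation would violate Principle B.
*Rania₅* and the pronoun do not c-command one another → neither Principle B nor Principle C is at stake; coindexation permitted.

{1, 2, 3, 5}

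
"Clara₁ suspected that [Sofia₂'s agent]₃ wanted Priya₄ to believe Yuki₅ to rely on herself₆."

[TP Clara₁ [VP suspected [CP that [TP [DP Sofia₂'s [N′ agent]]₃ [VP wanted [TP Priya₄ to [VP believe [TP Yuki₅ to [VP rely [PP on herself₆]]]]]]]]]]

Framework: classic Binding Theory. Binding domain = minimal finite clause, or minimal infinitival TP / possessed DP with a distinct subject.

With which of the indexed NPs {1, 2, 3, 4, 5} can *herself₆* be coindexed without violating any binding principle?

{5}

*herself* is an anaphor, so Principle A applies: it must be bound in its binding domain.
Binding domain of *herself₆*: the embedded TP, whose subject is Yuki₅.
*Clara₁* c-commands the anaphor but is outside its binding domain → cannot satisfy Principle A.
*Sofia₂* does not c-command the anaphor → cannot bind it.
*[Sofia₂'s agent]₃* c-commands the anaphor but is outside its binding domain → cannot satisfy Principle A.
*Priya₄* c-commands the anaphor but is outside its binding domain → cannot satisfy Principle A.
*Yuki₅* c-commands the anaphor within its binding domain → licit binder.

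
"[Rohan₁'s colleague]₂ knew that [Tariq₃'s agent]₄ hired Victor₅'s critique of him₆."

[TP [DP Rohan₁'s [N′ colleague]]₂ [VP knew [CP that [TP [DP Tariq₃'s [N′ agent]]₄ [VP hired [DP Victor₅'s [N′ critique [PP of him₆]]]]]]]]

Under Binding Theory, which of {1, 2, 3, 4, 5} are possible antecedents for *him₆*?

{1, 2, 3, 4}

*him* is a pronoun, so Principle B applies: it must be free in its binding domain.
Binding domain of *him₆*: the possessed DP, whose subject is Victor₅.
*Rohan₁* and the pronoun do not c-command one another → neither Principle B nor Principle C is at stake; coindexation permitted.
*[Rohan₁'s colleague]₂* c-commands the pronoun but from outside its binding domain, and is not c-commanded by it → coindexation permitted.
*Tariq₃* and the pronoun do not c-command one another → neither Principle B nor Principle C is at stake; coindexation permitted.
*[Tariq₃'s agent]₄* c-commands the pronoun but from outside its binding domain, and is not c-commanded by it → coindexation permitted.
*Victor₅* c-commands the pronoun within its binding domain → coindexation would violate Principle B.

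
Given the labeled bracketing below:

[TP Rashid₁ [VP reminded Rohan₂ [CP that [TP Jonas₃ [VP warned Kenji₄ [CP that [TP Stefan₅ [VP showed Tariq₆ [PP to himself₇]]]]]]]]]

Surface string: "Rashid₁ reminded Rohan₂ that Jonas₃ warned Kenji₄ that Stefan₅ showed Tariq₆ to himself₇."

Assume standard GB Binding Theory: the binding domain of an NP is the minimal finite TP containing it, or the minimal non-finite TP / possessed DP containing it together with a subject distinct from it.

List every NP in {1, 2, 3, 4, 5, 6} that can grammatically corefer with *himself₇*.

{5, 6}

*himself* is an anaphor, so Principle A applies: it must be bound in its binding domain.
Binding domain of *himself₇*: the embedded TP, whose subject is Stefan₅.
*Rashid₁* c-commands the anaphor but is outside its binding domain → cannot satisfy Principle A.
*Rohan₂* c-commands the anaphor but is outside its binding domain → cannot satisfy Principle A.
*Jonas₃* c-commands the anaphor but is outside its binding domain → cannot satisfy Principle A.
*Kenji₄* c-commands the anaphor but is outside its binding domain → cannot satisfy Principle A.
*Stefan₅* c-commands the anaphor within its binding domain → licit binder.
*Tariq₆* c-commands the anaphor within its binding domain → licit binder.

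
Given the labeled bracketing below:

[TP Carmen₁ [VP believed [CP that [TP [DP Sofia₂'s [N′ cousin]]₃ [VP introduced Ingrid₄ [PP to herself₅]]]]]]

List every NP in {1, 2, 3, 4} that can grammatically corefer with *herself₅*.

*herself* is an anaphor, so Principle A applies: it must be bound in its binding domain.
Binding domain of *herself₅*: the embedded TP, whose subject is [Sofia₂'s cousin]₃.
*Carmen₁* c-commands the anaphor but is outside its binding domain → cannot satisfy Principle A.
*Sofia₂* does not c-command the anaphor → cannot bind it.
*[Sofia₂'s cousin]₃* c-commands the anaphor within its binding domain → licit binder.
*Ingrid₄* c-commands the anaphor within its binding domain → licit binder.

{3, 4}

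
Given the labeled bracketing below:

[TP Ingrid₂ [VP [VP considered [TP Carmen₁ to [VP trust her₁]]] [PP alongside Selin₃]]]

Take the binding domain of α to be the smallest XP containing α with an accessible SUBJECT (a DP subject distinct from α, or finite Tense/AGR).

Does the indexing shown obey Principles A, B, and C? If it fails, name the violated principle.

Principle B

The two coindexed NPs are *Carmen₁* and *her₁*.
*her₁* is a pronoun. Its binding domain is the embedded TP, whose subject is Carmen₁.
*Carmen₁* c-commands it within that domain and carries the same index.
The pronoun is locally bound → Principle B violation.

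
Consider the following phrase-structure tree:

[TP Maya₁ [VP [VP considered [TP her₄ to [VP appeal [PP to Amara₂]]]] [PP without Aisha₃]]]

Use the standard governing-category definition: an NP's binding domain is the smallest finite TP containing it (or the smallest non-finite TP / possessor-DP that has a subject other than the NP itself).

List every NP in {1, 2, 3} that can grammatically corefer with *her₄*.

*her* is a pronoun, so Principle B applies: it must be free in its binding domain.
Binding domain of *her₄*: the matrix TP, whose subject is Maya₁.
*Maya₁* c-commands the pronoun within its binding domain → coindexation would violate Principle B.
*Amara₂*: the pronoun c-commands this R-expression → coindexation would violate Principle C on *Amara₂*.
*Aisha₃* and the pronoun do not c-command one another → neither Principle B nor Principle C is at stake; coindexation permitted.

{3}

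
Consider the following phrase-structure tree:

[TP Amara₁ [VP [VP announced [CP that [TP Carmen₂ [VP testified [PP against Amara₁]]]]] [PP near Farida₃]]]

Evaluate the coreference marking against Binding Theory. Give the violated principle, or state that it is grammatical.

The two coindexed NPs are *Amara₁* (the lower occurrence) and *Amara₁* (the higher occurrence).
*Amara₁* (the lower occurrence) is an R-expression. Principle C requires it to be free everywhere.
*Amara₁* (the higher occurrence) c-commands it and carries the same index.
The R-expression is bound → Principle C violation.

Principle C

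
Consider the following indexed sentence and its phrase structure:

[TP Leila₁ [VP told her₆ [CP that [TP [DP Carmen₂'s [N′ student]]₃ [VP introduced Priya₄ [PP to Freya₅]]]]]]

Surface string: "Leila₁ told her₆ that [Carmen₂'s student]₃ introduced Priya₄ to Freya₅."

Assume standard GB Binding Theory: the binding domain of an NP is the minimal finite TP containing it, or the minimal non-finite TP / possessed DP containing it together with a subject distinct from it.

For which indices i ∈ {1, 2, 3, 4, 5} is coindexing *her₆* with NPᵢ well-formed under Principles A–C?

none

*her* is a pronoun, so Principle B applies: it must be free in its binding domain.
Binding domain of *her₆*: the matrix TP, whose subject is Leila₁.
*Leila₁* c-commands the pronoun within its binding domain → coindexation would violate Principle B.
*Carmen₂*: the pronoun c-commands this R-expression → coindexation would violate Principle C on *Carmen₂*.
*[Carmen₂'s student]₃*: the pronoun c-commands this R-expression → coindexation would violate Principle C on *[Carmen₂'s student]₃*.
*Priya₄*: the pronoun c-commands this R-expression → coindexation would violate Principle C on *Priya₄*.
*Freya₅*: the pronoun c-commands this R-expression → coindexation would violate Principle C on *Freya₅*.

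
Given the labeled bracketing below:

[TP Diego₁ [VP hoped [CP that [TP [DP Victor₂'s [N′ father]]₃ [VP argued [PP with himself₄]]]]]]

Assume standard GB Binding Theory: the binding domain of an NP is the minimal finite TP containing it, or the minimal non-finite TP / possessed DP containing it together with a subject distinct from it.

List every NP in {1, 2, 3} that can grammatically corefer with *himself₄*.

{3}

*himself* is an anaphor, so Principle A applies: it must be bound in its binding domain.
Binding domain of *himself₄*: the embedded TP, whose subject is [Victor₂'s father]₃.
*Diego₁* c-commands the anaphor but is outside its binding domain → cannot satisfy Principle A.
*Victor₂* does not c-command the anaphor → cannot bind it.
*[Victor₂'s father]₃* c-commands the anaphor within its binding domain → licit binder.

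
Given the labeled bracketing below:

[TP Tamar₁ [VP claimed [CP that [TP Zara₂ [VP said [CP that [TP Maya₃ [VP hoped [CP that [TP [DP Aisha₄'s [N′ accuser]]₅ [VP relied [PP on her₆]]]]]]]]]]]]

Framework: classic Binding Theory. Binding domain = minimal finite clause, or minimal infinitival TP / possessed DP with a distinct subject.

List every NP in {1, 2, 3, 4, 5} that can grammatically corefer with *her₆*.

*her* is a pronoun, so Principle B applies: it must be free in its binding domain.
Binding domain of *her₆*: the embedded TP, whose subject is [Aisha₄'s accuser]₅.
*Tamar₁* c-commands the pronoun but from outside its binding domain, and is not c-commanded by it → coindexation permitted.
*Zara₂* c-commands the pronoun but from outside its binding domain, and is not c-commanded by it → coindexation permitted.
*Maya₃* c-commands the pronoun but from outside its binding domain, and is not c-commanded by it → coindexation permitted.
*Aisha₄* and the pronoun do not c-command one another → neither Principle B nor Principle C is at stake; coindexation permitted.
*[Aisha₄'s accuser]₅* c-commands the pronoun within its binding domain → coindexation would violate Principle B.

{1, 2, 3, 4}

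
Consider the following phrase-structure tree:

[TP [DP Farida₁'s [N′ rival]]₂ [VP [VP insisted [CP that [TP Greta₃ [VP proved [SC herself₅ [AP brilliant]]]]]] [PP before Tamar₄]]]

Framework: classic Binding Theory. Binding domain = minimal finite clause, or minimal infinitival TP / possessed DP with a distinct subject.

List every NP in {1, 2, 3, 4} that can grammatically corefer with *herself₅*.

{3}

*herself* is an anaphor, so Principle A applies: it must be bound in its binding domain.
Binding domain of *herself₅*: the embedded TP, whose subject is Greta₃.
*Farida₁* does not c-command the anaphor → cannot bind it.
*[Farida₁'s rival]₂* c-commands the anaphor but is outside its binding domain → cannot satisfy Principle A.
*Greta₃* c-commands the anaphor within its binding domain → licit binder.
*Tamar₄* does not c-command the anaphor → cannot bind it.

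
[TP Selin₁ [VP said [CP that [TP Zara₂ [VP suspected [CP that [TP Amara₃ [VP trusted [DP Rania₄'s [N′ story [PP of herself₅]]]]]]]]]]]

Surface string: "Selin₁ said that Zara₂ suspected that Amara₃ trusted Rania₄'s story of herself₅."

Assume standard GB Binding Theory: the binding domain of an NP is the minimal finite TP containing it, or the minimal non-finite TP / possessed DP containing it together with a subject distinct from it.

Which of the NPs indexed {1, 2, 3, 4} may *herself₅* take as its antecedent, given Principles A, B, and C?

{4}

*herself* is an anaphor, so Principle A applies: it must be bound in its binding domain.
Binding domain of *herself₅*: the possessed DP, whose subject is Rania₄.
*Selin₁* c-commands the anaphor but is outside its binding domain → cannot satisfy Principle A.
*Zara₂* c-commands the anaphor but is outside its binding domain → cannot satisfy Principle A.
*Amara₃* c-commands the anaphor but is outside its binding domain → cannot satisfy Principle A.
*Rania₄* c-commands the anaphor within its binding domain → licit binder.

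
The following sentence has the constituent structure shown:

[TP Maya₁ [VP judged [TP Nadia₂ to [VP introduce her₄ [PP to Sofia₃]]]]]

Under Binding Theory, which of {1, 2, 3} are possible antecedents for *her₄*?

*her* is a pronoun, so Principle B applies: it must be free in its binding domain.
Binding domain of *her₄*: the embedded TP, whose subject is Nadia₂.
*Maya₁* c-commands the pronoun but from outside its binding domain, and is not c-commanded by it → coindexation permitted.
*Nadia₂* c-commands the pronoun within its binding domain → coindexation would violate Principle B.
*Sofia₃*: the pronoun c-commands this R-expression → coindexation would violate Principle C on *Sofia₃*.

{1}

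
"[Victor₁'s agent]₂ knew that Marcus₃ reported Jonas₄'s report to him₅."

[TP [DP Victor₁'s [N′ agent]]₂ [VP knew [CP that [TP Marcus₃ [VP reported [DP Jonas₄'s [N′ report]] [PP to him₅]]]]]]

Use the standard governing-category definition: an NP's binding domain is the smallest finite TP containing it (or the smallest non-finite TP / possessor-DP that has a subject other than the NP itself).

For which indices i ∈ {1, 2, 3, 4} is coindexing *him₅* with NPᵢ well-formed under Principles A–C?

{1, 2, 4}

*him* is a pronoun, so Principle B applies: it must be free in its binding domain.
Binding domain of *him₅*: the embedded TP, whose subject is Marcus₃.
*Victor₁* and the pronoun do not c-command one another → neither Principle B nor Principle C is at stake; coindexation permitted.
*[Victor₁'s agent]₂* c-commands the pronoun but from outside its binding domain, and is not c-commanded by it → coindexation permitted.
*Marcus₃* c-commands the pronoun within its binding domain → coindexation would violate Principle B.
*Jonas₄* and the pronoun do not c-command one another → neither Principle B nor Principle C is at stake; coindexation permitted.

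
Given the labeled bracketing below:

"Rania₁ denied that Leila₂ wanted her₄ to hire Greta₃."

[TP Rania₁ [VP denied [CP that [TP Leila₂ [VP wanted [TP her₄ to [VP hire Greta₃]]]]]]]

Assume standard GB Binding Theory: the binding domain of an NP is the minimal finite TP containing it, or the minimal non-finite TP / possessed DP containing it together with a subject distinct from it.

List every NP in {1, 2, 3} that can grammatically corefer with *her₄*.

{1}

*her* is a pronoun, so Principle B applies: it must be free in its binding domain.
Binding domain of *her₄*: the embedded TP, whose subject is Leila₂.
*Rania₁* c-commands the pronoun but from outside its binding domain, and is not c-commanded by it → coindexation permitted.
*Leila₂* c-commands the pronoun within its binding domain → coindexation would violate Principle B.
*Greta₃*: the pronoun c-commands this R-expression → coindexation would violate Principle C on *Greta₃*.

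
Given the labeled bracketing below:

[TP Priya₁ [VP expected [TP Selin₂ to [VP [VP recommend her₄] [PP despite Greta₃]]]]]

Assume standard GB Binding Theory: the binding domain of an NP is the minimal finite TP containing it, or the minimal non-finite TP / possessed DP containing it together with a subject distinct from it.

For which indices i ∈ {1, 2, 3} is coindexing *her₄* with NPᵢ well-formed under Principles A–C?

*her* is a pronoun, so Principle B applies: it must be free in its binding domain.
Binding domain of *her₄*: the embedded TP, whose subject is Selin₂.
*Priya₁* c-commands the pronoun but from outside its binding domain, and is not c-commanded by it → coindexation permitted.
*Selin₂* c-commands the pronoun within its binding domain → coindexation would violate Principle B.
*Greta₃* and the pronoun do not c-command one another → neither Principle B nor Principle C is at stake; coindexation permitted.

{1, 3}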